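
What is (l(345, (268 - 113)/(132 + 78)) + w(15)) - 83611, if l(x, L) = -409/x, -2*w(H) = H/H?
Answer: -57692753/690 ≈ -83613.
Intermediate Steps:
w(H) = -½ (w(H) = -H/(2*H) = -½*1 = -½)
(l(345, (268 - 113)/(132 + 78)) + w(15)) - 83611 = (-409/345 - ½) - 83611 = -1163/690 - 83611 = -57692753/690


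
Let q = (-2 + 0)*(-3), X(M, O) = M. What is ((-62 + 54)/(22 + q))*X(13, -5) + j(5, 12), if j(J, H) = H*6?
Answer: 478/7 ≈ 68.286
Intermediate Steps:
j(J, H) = 6*H
q = 6 (q = -2*(-3) = 6)
((-62 + 54)/(22 + q))*X(13, -5) + j(5, 12) = ((-62 + 54)/(22 + 6))*13 + 6*12 = -8/28*13 + 72 = -8*1/28*13 + 72 = -2/7*13 + 72 = -26/7 + 72 = 478/7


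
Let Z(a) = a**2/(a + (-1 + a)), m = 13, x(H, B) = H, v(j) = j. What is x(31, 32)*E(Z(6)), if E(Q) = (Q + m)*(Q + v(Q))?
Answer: 399528/121 ≈ 3301.9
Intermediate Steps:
Z(a) = a**2/(-1 + 2*a)
E(Q) = 2*Q*(13 + Q) (E(Q) = (Q + 13)*(Q + Q) = (13 + Q)*(2*Q) = 2*Q*(13 + Q))
x(31, 32)*E(Z(6)) = 31*(2*(6**2/(-1 + 2*6))*(13 + 6**2/(-1 + 2*6))) = 31*(2*(36/(-1 + 12))*(13 + 36/(-1 + 12))) = 31*(2*(36/11)*(13 + 36/11)) = 31*(2*(36/11)*(179/11)) = 31*(12888/121) = 399528/121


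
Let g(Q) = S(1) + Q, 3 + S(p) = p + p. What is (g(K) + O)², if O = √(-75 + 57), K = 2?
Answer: -17 + 6*I*√2 ≈ -17.0 + 8.4853*I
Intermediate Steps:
S(p) = -3 + 2*p (S(p) = -3 + (p + p) = -3 + 2*p)
g(Q) = -1 + Q (g(Q) = (-3 + 2*1) + Q = (-3 + 2) + Q = -1 + Q)
O = 3*I*√2 (O = √(-18) = 3*I*√2 ≈ 4.2426*I)
(g(K) + O)² = ((-1 + 2) + 3*I*√2)² = (1 + 3*I*√2)²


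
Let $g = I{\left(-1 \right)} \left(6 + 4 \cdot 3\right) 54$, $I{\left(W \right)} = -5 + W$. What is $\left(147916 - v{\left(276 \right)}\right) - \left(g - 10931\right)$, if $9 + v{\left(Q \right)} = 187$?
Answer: $164501$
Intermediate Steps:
$v{\left(Q \right)} = 178$ ($v{\left(Q \right)} = -9 + 187 = 178$)
$g = -5832$ ($g = \left(-5 - 1\right) \left(6 + 4 \cdot 3\right) 54 = - 6 \left(6 + 12\right) 54 = \left(-6\right) 18 \cdot 54 = \left(-108\right) 54 = -5832$)
$\left(147916 - v{\left(276 \right)}\right) - \left(g - 10931\right) = \left(147916 - 178\right) - \left(-5832 - 10931\right) = \left(147916 - 178\right) - -16763 = 147738 + 16763 = 164501$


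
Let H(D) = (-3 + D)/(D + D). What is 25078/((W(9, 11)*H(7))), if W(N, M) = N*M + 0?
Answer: 87773/99 ≈ 886.60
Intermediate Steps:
W(N, M) = M*N (W(N, M) = M*N + 0 = M*N)
H(D) = (-3 + D)/(2*D) (H(D) = (-3 + D)/((2*D)) = (-3 + D)*(1/(2*D)) = (-3 + D)/(2*D))
25078/((W(9, 11)*H(7))) = 25078/(((11*9)*((½)*(-3 + 7)/7))) = 25078/((99*((½)*(⅐)*4))) = 25078/((99*(2/7))) = 25078/(198/7) = 25078*(7/198) = 87773/99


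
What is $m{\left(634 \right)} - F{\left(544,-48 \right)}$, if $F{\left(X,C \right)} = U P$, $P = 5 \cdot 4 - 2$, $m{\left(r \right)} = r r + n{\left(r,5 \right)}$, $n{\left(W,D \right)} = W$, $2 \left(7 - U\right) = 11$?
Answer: $402563$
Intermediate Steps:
$U = \frac{3}{2}$ ($U = 7 - \frac{11}{2} = \frac{3}{2} \approx 1.5$)
$m{\left(r \right)} = r + r^{2}$ ($m{\left(r \right)} = r r + r = r^{2} + r = r + r^{2}$)
$P = 18$ ($P = 20 - 2 = 18$)
$F{\left(X,C \right)} = 27$ ($F{\left(X,C \right)} = \frac{3}{2} \cdot 18 = 27$)
$m{\left(634 \right)} - F{\left(544,-48 \right)} = 634 \left(1 + 634\right) - 27 = 634 \cdot 635 - 27 = 402590 - 27 = 402563$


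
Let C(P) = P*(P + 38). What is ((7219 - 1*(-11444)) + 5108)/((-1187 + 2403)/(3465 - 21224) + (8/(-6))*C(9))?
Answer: -422149189/10017292 ≈ -42.142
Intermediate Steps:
C(P) = P*(38 + P)
((7219 - 1*(-11444)) + 5108)/((-1187 + 2403)/(3465 - 21224) + (8/(-6))*C(9)) = ((7219 - 1*(-11444)) + 5108)/((-1187 + 2403)/(3465 - 21224) + (8/(-6))*(9*(38 + 9))) = ((7219 + 11444) + 5108)/(1216/(-17759) + (8*(-⅙))*(9*47)) = (18663 + 5108)/(1216*(-1/17759) - 4/3*423) = 23771/(-1216/17759 - 564) = 23771/(-10017292/17759) = 23771*(-17759/10017292) = -422149189/10017292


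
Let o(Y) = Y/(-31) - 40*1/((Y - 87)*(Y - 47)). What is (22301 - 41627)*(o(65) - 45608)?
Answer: 901732330034/1023 ≈ 8.8146e+8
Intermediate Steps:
o(Y) = -Y/31 - 40/((-87 + Y)*(-47 + Y)) (o(Y) = Y*(-1/31) - 40*1/((-87 + Y)*(-47 + Y)) = -Y/31 - 40*1/((-87 + Y)*(-47 + Y)) = -Y/31 - 40/((-87 + Y)*(-47 + Y)))
(22301 - 41627)*(o(65) - 45608) = (22301 - 41627)*((-1240 - 1*65³ - 4089*65 + 134*65²)/(31*(4089 + 65² - 134*65)) - 45608) = -19326*((-1240 - 1*274625 - 265785 + 134*4225)/(31*(4089 + 4225 - 8710)) - 45608) = -19326*((1/31)*(-1240 - 274625 - 265785 + 566150)/(-396) - 45608) = -19326*((1/31)*(-1/396)*24500 - 45608) = -19326*(-6125/3069 - 45608) = -19326*(-139977077/3069) = 901732330034/1023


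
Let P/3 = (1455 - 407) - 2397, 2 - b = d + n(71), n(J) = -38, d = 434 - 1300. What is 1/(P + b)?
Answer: -1/3141 ≈ -0.00031837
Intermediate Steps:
d = -866
b = 906 (b = 2 - (-866 - 38) = 2 - 1*(-904) = 2 + 904 = 906)
P = -4047 (P = 3*((1455 - 407) - 2397) = 3*(1048 - 2397) = 3*(-1349) = -4047)
1/(P + b) = 1/(-4047 + 906) = 1/(-3141) = -1/3141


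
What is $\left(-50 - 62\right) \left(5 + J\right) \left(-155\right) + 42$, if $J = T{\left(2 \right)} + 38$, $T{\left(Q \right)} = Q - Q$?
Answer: $746522$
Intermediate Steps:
$T{\left(Q \right)} = 0$
$J = 38$ ($J = 0 + 38 = 38$)
$\left(-50 - 62\right) \left(5 + J\right) \left(-155\right) + 42 = \left(-50 - 62\right) \left(5 + 38\right) \left(-155\right) + 42 = \left(-112\right) 43 \left(-155\right) + 42 = \left(-4816\right) \left(-155\right) + 42 = 746480 + 42 = 746522$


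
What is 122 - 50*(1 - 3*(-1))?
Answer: -78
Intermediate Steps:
122 - 50*(1 - 3*(-1)) = 122 - 50*(1 + 3) = 122 - 50*4 = 122 - 200 = -78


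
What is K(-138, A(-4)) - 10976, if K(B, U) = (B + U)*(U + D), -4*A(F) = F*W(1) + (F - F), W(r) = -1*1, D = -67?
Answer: -1524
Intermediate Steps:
W(r) = -1
A(F) = F/4 (A(F) = -(F*(-1) + (F - F))/4 = -(-F + 0)/4 = -(-1)*F/4 = F/4)
K(B, U) = (-67 + U)*(B + U) (K(B, U) = (B + U)*(U - 67) = (B + U)*(-67 + U) = (-67 + U)*(B + U))
K(-138, A(-4)) - 10976 = (((¼)*(-4))² - 67*(-138) - 67*(-4)/4 - 69*(-4)/2) - 10976 = ((-1)² + 9246 - 67*(-1) - 138*(-1)) - 10976 = (1 + 9246 + 67 + 138) - 10976 = 9452 - 10976 = -1524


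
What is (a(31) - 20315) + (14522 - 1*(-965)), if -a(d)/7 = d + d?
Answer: -5262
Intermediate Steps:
a(d) = -14*d (a(d) = -7*(d + d) = -14*d)
(a(31) - 20315) + (14522 - 1*(-965)) = (-14*31 - 20315) + (14522 - 1*(-965)) = (-434 - 20315) + (14522 + 965) = -20749 + 15487 = -5262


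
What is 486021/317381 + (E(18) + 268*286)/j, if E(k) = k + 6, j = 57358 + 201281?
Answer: 150038221451/82087104459 ≈ 1.8278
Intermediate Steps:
j = 258639
E(k) = 6 + k
486021/317381 + (E(18) + 268*286)/j = 486021/317381 + ((6 + 18) + 268*286)/258639 = 486021*(1/317381) + (24 + 76648)*(1/258639) = 486021/317381 + 76672*(1/258639) = 486021/317381 + 76672/258639 = 150038221451/82087104459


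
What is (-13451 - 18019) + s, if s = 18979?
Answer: -12491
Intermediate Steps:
(-13451 - 18019) + s = (-13451 - 18019) + 18979 = -31470 + 18979 = -12491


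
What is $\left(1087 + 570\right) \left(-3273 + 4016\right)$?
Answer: $1231151$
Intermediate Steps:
$\left(1087 + 570\right) \left(-3273 + 4016\right) = 1657 \cdot 743 = 1231151$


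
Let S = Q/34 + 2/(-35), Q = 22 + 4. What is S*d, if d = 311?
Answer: 130931/595 ≈ 220.05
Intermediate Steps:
Q = 26
S = 421/595 (S = 26/34 + 2/(-35) = 26*(1/34) + 2*(-1/35) = 13/17 - 2/35 = 421/595 ≈ 0.70756)
S*d = (421/595)*311 = 130931/595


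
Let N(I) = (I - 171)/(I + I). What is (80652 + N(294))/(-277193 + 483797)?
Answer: 15807833/40494384 ≈ 0.39037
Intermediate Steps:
N(I) = (-171 + I)/(2*I) (N(I) = (-171 + I)/((2*I)) = (-171 + I)*(1/(2*I)) = (-171 + I)/(2*I))
(80652 + N(294))/(-277193 + 483797) = (80652 + (½)*(-171 + 294)/294)/(-277193 + 483797) = (80652 + (½)*(1/294)*123)/206604 = (80652 + 41/196)*(1/206604) = (15807833/196)*(1/206604) = 15807833/40494384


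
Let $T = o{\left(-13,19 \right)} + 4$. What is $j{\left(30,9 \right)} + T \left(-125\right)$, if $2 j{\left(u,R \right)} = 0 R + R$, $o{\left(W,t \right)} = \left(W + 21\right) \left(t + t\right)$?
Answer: $- \frac{76991}{2} \approx -38496.0$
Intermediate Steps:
$o{\left(W,t \right)} = 2 t \left(21 + W\right)$ ($o{\left(W,t \right)} = \left(21 + W\right) 2 t = 2 t \left(21 + W\right)$)
$j{\left(u,R \right)} = \frac{R}{2}$ ($j{\left(u,R \right)} = \frac{0 R + R}{2} = \frac{0 + R}{2} = \frac{R}{2}$)
$T = 308$ ($T = 2 \cdot 19 \left(21 - 13\right) + 4 = 2 \cdot 19 \cdot 8 + 4 = 304 + 4 = 308$)
$j{\left(30,9 \right)} + T \left(-125\right) = \frac{1}{2} \cdot 9 + 308 \left(-125\right) = \frac{9}{2} - 38500 = - \frac{76991}{2}$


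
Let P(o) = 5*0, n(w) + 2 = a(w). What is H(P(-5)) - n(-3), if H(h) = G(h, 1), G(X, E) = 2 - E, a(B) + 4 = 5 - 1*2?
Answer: 4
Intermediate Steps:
a(B) = -1 (a(B) = -4 + (5 - 1*2) = -4 + (5 - 2) = -4 + 3 = -1)
n(w) = -3 (n(w) = -2 - 1 = -3)
P(o) = 0
H(h) = 1 (H(h) = 2 - 1*1 = 2 - 1 = 1)
H(P(-5)) - n(-3) = 1 - 1*(-3) = 1 + 3 = 4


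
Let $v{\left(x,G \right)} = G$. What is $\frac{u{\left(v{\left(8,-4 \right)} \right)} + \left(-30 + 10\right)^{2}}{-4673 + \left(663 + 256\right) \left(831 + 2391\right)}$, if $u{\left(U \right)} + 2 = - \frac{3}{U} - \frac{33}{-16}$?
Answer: $\frac{6413}{47301520} \approx 0.00013558$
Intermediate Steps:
$u{\left(U \right)} = \frac{1}{16} - \frac{3}{U}$ ($u{\left(U \right)} = -2 - \left(- \frac{33}{16} + \frac{3}{U}\right) = -2 + \left(- \frac{3}{U} + \frac{33}{16}\right) = -2 + \left(\frac{33}{16} - \frac{3}{U}\right) = \frac{1}{16} - \frac{3}{U}$)
$\frac{u{\left(v{\left(8,-4 \right)} \right)} + \left(-30 + 10\right)^{2}}{-4673 + \left(663 + 256\right) \left(831 + 2391\right)} = \frac{\frac{-48 - 4}{16 \left(-4\right)} + \left(-30 + 10\right)^{2}}{-4673 + \left(663 + 256\right) \left(831 + 2391\right)} = \frac{\frac{1}{16} \left(- \frac{1}{4}\right) \left(-52\right) + \left(-20\right)^{2}}{-4673 + 919 \cdot 3222} = \frac{\frac{13}{16} + 400}{-4673 + 2961018} = \frac{6413}{16 \cdot 2956345} = \frac{6413}{16} \cdot \frac{1}{2956345} = \frac{6413}{47301520}$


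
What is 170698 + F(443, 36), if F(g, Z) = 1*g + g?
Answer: 171584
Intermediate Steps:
F(g, Z) = 2*g (F(g, Z) = g + g = 2*g)
170698 + F(443, 36) = 170698 + 2*443 = 170698 + 886 = 171584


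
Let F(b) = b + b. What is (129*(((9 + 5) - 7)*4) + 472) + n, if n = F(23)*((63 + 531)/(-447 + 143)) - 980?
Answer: 229073/76 ≈ 3014.1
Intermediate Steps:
F(b) = 2*b
n = -81311/76 (n = (2*23)*((63 + 531)/(-447 + 143)) - 980 = 46*(594/(-304)) - 980 = 46*(594*(-1/304)) - 980 = 46*(-297/152) - 980 = -6831/76 - 980 = -81311/76 ≈ -1069.9)
(129*(((9 + 5) - 7)*4) + 472) + n = (129*(((9 + 5) - 7)*4) + 472) - 81311/76 = (129*((14 - 7)*4) + 472) - 81311/76 = (129*(7*4) + 472) - 81311/76 = (129*28 + 472) - 81311/76 = (3612 + 472) - 81311/76 = 4084 - 81311/76 = 229073/76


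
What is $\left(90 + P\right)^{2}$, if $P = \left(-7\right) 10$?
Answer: $400$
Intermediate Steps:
$P = -70$
$\left(90 + P\right)^{2} = \left(90 - 70\right)^{2} = 20^{2} = 400$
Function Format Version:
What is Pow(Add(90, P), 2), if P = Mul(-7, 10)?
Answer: 400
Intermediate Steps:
P = -70
Pow(Add(90, P), 2) = Pow(Add(90, -70), 2) = Pow(20, 2) = 400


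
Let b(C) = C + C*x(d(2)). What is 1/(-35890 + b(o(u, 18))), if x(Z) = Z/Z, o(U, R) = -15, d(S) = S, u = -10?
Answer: -1/35920 ≈ -2.7840e-5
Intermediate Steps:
x(Z) = 1
b(C) = 2*C (b(C) = C + C*1 = C + C = 2*C)
1/(-35890 + b(o(u, 18))) = 1/(-35890 + 2*(-15)) = 1/(-35890 - 30) = 1/(-35920) = -1/35920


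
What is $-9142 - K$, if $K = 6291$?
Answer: $-15433$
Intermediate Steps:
$-9142 - K = -9142 - 6291 = -15433$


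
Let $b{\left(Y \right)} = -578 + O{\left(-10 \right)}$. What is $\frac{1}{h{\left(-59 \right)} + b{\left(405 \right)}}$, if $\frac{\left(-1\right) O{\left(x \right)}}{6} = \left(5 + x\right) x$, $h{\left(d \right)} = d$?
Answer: $- \frac{1}{937} \approx -0.0010672$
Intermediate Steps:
$O{\left(x \right)} = - 6 x \left(5 + x\right)$ ($O{\left(x \right)} = - 6 \left(5 + x\right) x = - 6 x \left(5 + x\right)$)
$b{\left(Y \right)} = -878$ ($b{\left(Y \right)} = -578 - - 60 \left(5 - 10\right) = -578 - \left(-60\right) \left(-5\right) = -578 - 300 = -878$)
$\frac{1}{h{\left(-59 \right)} + b{\left(405 \right)}} = \frac{1}{-59 - 878} = \frac{1}{-937} = - \frac{1}{937}$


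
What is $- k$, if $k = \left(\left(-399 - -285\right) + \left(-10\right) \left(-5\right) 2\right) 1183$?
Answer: $16562$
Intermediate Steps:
$k = -16562$ ($k = \left(\left(-399 + 285\right) + 50 \cdot 2\right) 1183 = \left(-114 + 100\right) 1183 = \left(-14\right) 1183 = -16562$)
$- k = \left(-1\right) \left(-16562\right) = 16562$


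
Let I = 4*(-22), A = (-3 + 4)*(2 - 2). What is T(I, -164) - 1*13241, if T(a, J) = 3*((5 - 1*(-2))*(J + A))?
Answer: -16685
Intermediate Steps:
A = 0 (A = 1*0 = 0)
I = -88
T(a, J) = 21*J (T(a, J) = 3*((5 - 1*(-2))*(J + 0)) = 3*((5 + 2)*J) = 3*(7*J) = 21*J)
T(I, -164) - 1*13241 = 21*(-164) - 1*13241 = -3444 - 13241 = -16685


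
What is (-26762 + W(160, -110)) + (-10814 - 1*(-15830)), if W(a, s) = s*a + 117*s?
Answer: -52216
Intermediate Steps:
W(a, s) = 117*s + a*s (W(a, s) = a*s + 117*s = 117*s + a*s)
(-26762 + W(160, -110)) + (-10814 - 1*(-15830)) = (-26762 - 110*(117 + 160)) + (-10814 - 1*(-15830)) = (-26762 - 110*277) + (-10814 + 15830) = (-26762 - 30470) + 5016 = -57232 + 5016 = -52216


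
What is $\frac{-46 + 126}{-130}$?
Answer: $- \frac{8}{13} \approx -0.61539$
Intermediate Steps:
$\frac{-46 + 126}{-130} = 80 \left(- \frac{1}{130}\right) = - \frac{8}{13}$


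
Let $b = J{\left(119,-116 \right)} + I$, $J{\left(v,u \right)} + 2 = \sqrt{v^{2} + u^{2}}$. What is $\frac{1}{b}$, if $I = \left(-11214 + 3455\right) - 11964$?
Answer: $- \frac{19725}{389048008} - \frac{\sqrt{27617}}{389048008} \approx -5.1128 \cdot 10^{-5}$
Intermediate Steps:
$J{\left(v,u \right)} = -2 + \sqrt{u^{2} + v^{2}}$ ($J{\left(v,u \right)} = -2 + \sqrt{v^{2} + u^{2}} = -2 + \sqrt{u^{2} + v^{2}}$)
$I = -19723$ ($I = -7759 - 11964 = -19723$)
$b = -19725 + \sqrt{27617}$ ($b = \left(-2 + \sqrt{\left(-116\right)^{2} + 119^{2}}\right) - 19723 = \left(-2 + \sqrt{13456 + 14161}\right) - 19723 = \left(-2 + \sqrt{27617}\right) - 19723 = -19725 + \sqrt{27617} \approx -19559.0$)
$\frac{1}{b} = \frac{1}{-19725 + \sqrt{27617}}$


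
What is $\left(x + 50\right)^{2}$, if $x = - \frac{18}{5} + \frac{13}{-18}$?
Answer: $\frac{16900321}{8100} \approx 2086.5$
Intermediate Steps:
$x = - \frac{389}{90}$ ($x = \left(-18\right) \frac{1}{5} + 13 \left(- \frac{1}{18}\right) = - \frac{18}{5} - \frac{13}{18} = - \frac{389}{90} \approx -4.3222$)
$\left(x + 50\right)^{2} = \left(- \frac{389}{90} + 50\right)^{2} = \left(\frac{4111}{90}\right)^{2} = \frac{16900321}{8100}$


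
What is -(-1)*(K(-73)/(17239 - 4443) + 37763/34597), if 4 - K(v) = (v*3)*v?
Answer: -69748503/442703212 ≈ -0.15755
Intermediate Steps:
K(v) = 4 - 3*v² (K(v) = 4 - v*3*v = 4 - 3*v*v = 4 - 3*v²)
-(-1)*(K(-73)/(17239 - 4443) + 37763/34597) = -(-1)*((4 - 3*(-73)²)/(17239 - 4443) + 37763/34597) = -(-1)*((4 - 3*5329)/12796 + 37763*(1/34597)) = -(-1)*((4 - 15987)*(1/12796) + 37763/34597) = -(-1)*(-15983*1/12796 + 37763/34597) = -(-1)*(-15983/12796 + 37763/34597) = -(-1)*(-69748503)/442703212 = -1*69748503/442703212 = -69748503/442703212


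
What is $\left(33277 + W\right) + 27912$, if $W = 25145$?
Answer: $86334$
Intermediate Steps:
$\left(33277 + W\right) + 27912 = \left(33277 + 25145\right) + 27912 = 58422 + 27912 = 86334$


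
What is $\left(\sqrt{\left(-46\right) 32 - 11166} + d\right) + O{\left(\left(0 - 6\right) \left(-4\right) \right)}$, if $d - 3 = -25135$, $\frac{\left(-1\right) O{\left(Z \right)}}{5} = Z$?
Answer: $-25252 + i \sqrt{12638} \approx -25252.0 + 112.42 i$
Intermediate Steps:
$O{\left(Z \right)} = - 5 Z$
$d = -25132$ ($d = 3 - 25135 = -25132$)
$\left(\sqrt{\left(-46\right) 32 - 11166} + d\right) + O{\left(\left(0 - 6\right) \left(-4\right) \right)} = \left(\sqrt{\left(-46\right) 32 - 11166} - 25132\right) - 5 \left(0 - 6\right) \left(-4\right) = \left(\sqrt{-1472 - 11166} - 25132\right) - 5 \left(\left(-6\right) \left(-4\right)\right) = \left(\sqrt{-12638} - 25132\right) - 120 = \left(i \sqrt{12638} - 25132\right) - 120 = \left(-25132 + i \sqrt{12638}\right) - 120 = -25252 + i \sqrt{12638}$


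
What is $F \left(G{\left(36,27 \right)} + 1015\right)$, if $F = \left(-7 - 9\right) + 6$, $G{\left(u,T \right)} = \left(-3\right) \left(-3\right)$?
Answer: $-10240$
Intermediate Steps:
$G{\left(u,T \right)} = 9$
$F = -10$ ($F = -16 + 6 = -10$)
$F \left(G{\left(36,27 \right)} + 1015\right) = - 10 \left(9 + 1015\right) = \left(-10\right) 1024 = -10240$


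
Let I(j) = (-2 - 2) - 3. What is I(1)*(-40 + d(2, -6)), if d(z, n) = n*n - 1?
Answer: 35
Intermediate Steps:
d(z, n) = -1 + n² (d(z, n) = n² - 1 = -1 + n²)
I(j) = -7 (I(j) = -4 - 3 = -7)
I(1)*(-40 + d(2, -6)) = -7*(-40 + (-1 + (-6)²)) = -7*(-40 + (-1 + 36)) = -7*(-40 + 35) = -7*(-5) = 35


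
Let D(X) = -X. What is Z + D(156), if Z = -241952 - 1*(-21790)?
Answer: -220318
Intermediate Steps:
Z = -220162 (Z = -241952 + 21790 = -220162)
Z + D(156) = -220162 - 1*156 = -220162 - 156 = -220318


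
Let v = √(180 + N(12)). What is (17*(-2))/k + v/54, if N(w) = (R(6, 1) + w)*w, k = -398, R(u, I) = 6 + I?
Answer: 17/199 + √102/27 ≈ 0.45948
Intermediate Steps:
N(w) = w*(7 + w) (N(w) = ((6 + 1) + w)*w = (7 + w)*w = w*(7 + w))
v = 2*√102 (v = √(180 + 12*(7 + 12)) = √(180 + 12*19) = √(180 + 228) = √408 = 2*√102 ≈ 20.199)
(17*(-2))/k + v/54 = (17*(-2))/(-398) + (2*√102)/54 = -34*(-1/398) + (2*√102)*(1/54) = 17/199 + √102/27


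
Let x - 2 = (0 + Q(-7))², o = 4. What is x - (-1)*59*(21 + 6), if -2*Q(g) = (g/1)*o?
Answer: 1791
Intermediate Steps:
Q(g) = -2*g (Q(g) = -g/1*4/2 = -g*1*4/2 = -g*4/2 = -2*g)
x = 198 (x = 2 + (0 - 2*(-7))² = 2 + (0 + 14)² = 2 + 14² = 2 + 196 = 198)
x - (-1)*59*(21 + 6) = 198 - (-1)*59*(21 + 6) = 198 - (-1)*59*27 = 198 - (-1)*1593 = 198 - 1*(-1593) = 198 + 1593 = 1791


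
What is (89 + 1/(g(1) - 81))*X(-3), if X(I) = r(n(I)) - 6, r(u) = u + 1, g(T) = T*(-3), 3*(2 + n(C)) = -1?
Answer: -82225/126 ≈ -652.58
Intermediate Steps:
n(C) = -7/3 (n(C) = -2 + (⅓)*(-1) = -2 - ⅓ = -7/3)
g(T) = -3*T
r(u) = 1 + u
X(I) = -22/3 (X(I) = (1 - 7/3) - 6 = -4/3 - 6 = -22/3)
(89 + 1/(g(1) - 81))*X(-3) = (89 + 1/(-3*1 - 81))*(-22/3) = (89 + 1/(-3 - 81))*(-22/3) = (89 + 1/(-84))*(-22/3) = (89 - 1/84)*(-22/3) = (7475/84)*(-22/3) = -82225/126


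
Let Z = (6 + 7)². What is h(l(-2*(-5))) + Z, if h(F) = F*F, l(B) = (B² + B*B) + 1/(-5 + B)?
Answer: 1006226/25 ≈ 40249.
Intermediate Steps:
Z = 169 (Z = 13² = 169)
l(B) = 1/(-5 + B) + 2*B² (l(B) = (B² + B²) + 1/(-5 + B) = 2*B² + 1/(-5 + B) = 1/(-5 + B) + 2*B²)
h(F) = F²
h(l(-2*(-5))) + Z = ((1 - 10*(-2*(-5))² + 2*(-2*(-5))³)/(-5 - 2*(-5)))² + 169 = ((1 - 10*10² + 2*10³)/(-5 + 10))² + 169 = ((1 - 10*100 + 2*1000)/5)² + 169 = ((1 - 1000 + 2000)/5)² + 169 = ((⅕)*1001)² + 169 = (1001/5)² + 169 = 1002001/25 + 169 = 1006226/25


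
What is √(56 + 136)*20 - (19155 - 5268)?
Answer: -13887 + 160*√3 ≈ -13610.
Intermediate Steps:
√(56 + 136)*20 - (19155 - 5268) = √192*20 - 1*13887 = (8*√3)*20 - 13887 = 160*√3 - 13887 = -13887 + 160*√3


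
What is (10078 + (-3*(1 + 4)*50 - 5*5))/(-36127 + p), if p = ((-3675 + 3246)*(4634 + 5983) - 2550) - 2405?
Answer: -3101/1531925 ≈ -0.0020243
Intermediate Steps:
p = -4559648 (p = (-429*10617 - 2550) - 2405 = (-4554693 - 2550) - 2405 = -4557243 - 2405 = -4559648)
(10078 + (-3*(1 + 4)*50 - 5*5))/(-36127 + p) = (10078 + (-3*(1 + 4)*50 - 5*5))/(-36127 - 4559648) = (10078 + (-3*5*50 - 25))/(-4595775) = (10078 + (-15*50 - 25))*(-1/4595775) = (10078 + (-750 - 25))*(-1/4595775) = (10078 - 775)*(-1/4595775) = 9303*(-1/4595775) = -3101/1531925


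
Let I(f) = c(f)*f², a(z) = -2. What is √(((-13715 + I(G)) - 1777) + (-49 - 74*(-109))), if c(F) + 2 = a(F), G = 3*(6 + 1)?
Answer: I*√9239 ≈ 96.12*I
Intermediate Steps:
G = 21 (G = 3*7 = 21)
c(F) = -4 (c(F) = -2 - 2 = -4)
I(f) = -4*f²
√(((-13715 + I(G)) - 1777) + (-49 - 74*(-109))) = √(((-13715 - 4*21²) - 1777) + (-49 - 74*(-109))) = √(((-13715 - 4*441) - 1777) + (-49 + 8066)) = √(((-13715 - 1764) - 1777) + 8017) = √((-15479 - 1777) + 8017) = √(-17256 + 8017) = √(-9239) = I*√9239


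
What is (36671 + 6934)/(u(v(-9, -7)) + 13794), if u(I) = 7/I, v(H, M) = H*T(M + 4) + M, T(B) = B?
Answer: 872100/275887 ≈ 3.1611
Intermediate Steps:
v(H, M) = M + H*(4 + M) (v(H, M) = H*(M + 4) + M = H*(4 + M) + M = M + H*(4 + M))
(36671 + 6934)/(u(v(-9, -7)) + 13794) = (36671 + 6934)/(7/(-7 - 9*(4 - 7)) + 13794) = 43605/(7/(-7 - 9*(-3)) + 13794) = 43605/(7/(-7 + 27) + 13794) = 43605/(7/20 + 13794) = 43605/(275887/20) = 43605*(20/275887) = 872100/275887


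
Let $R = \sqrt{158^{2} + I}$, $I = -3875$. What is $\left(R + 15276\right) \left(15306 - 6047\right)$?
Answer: $141440484 + 9259 \sqrt{21089} \approx 1.4279 \cdot 10^{8}$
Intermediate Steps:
$R = \sqrt{21089}$ ($R = \sqrt{158^{2} - 3875} = \sqrt{24964 - 3875} = \sqrt{21089} \approx 145.22$)
$\left(R + 15276\right) \left(15306 - 6047\right) = \left(\sqrt{21089} + 15276\right) \left(15306 - 6047\right) = \left(15276 + \sqrt{21089}\right) 9259 = 141440484 + 9259 \sqrt{21089}$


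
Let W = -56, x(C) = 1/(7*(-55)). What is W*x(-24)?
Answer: 8/55 ≈ 0.14545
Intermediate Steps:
x(C) = -1/385 (x(C) = (1/7)*(-1/55) = -1/385)
W*x(-24) = -56*(-1/385) = 8/55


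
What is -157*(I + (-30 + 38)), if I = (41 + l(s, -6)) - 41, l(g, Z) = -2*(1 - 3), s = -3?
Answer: -1884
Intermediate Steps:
l(g, Z) = 4 (l(g, Z) = -2*(-2) = 4)
I = 4 (I = (41 + 4) - 41 = 45 - 41 = 4)
-157*(I + (-30 + 38)) = -157*(4 + (-30 + 38)) = -157*(4 + 8) = -157*12 = -1884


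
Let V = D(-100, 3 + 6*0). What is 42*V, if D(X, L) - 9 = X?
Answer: -3822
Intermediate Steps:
D(X, L) = 9 + X
V = -91 (V = 9 - 100 = -91)
42*V = 42*(-91) = -3822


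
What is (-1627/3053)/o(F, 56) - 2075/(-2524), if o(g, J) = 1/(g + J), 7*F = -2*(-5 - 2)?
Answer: -231844809/7705772 ≈ -30.087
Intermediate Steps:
F = 2 (F = (-2*(-5 - 2))/7 = (-2*(-7))/7 = (1/7)*14 = 2)
o(g, J) = 1/(J + g)
(-1627/3053)/o(F, 56) - 2075/(-2524) = (-1627/3053)/(1/(56 + 2)) - 2075/(-2524) = (-1627*1/3053)/(1/58) - 2075*(-1/2524) = -1627/(3053*1/58) + 2075/2524 = -1627/3053*58 + 2075/2524 = -94366/3053 + 2075/2524 = -231844809/7705772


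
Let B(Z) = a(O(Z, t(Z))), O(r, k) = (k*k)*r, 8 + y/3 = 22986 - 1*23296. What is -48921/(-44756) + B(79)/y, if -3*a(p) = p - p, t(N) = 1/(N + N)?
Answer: 48921/44756 ≈ 1.0931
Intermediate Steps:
y = -954 (y = -24 + 3*(22986 - 1*23296) = -24 + 3*(22986 - 23296) = -24 + 3*(-310) = -24 - 930 = -954)
t(N) = 1/(2*N)
O(r, k) = r*k**2 (O(r, k) = k**2*r = r*k**2)
a(p) = 0 (a(p) = -(p - p)/3 = -1/3*0 = 0)
B(Z) = 0
-48921/(-44756) + B(79)/y = -48921/(-44756) + 0/(-954) = -48921*(-1/44756) + 0*(-1/954) = 48921/44756 + 0 = 48921/44756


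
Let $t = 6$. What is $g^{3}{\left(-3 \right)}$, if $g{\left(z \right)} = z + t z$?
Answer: $-9261$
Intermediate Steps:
$g{\left(z \right)} = 7 z$ ($g{\left(z \right)} = z + 6 z = 7 z$)
$g^{3}{\left(-3 \right)} = \left(7 \left(-3\right)\right)^{3} = \left(-21\right)^{3} = -9261$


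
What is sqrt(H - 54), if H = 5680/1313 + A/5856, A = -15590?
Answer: I*sqrt(48345300393429)/961116 ≈ 7.2344*I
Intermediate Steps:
H = 6396205/3844464 (H = 5680/1313 - 15590/5856 = 5680*(1/1313) - 15590*1/5856 = 5680/1313 - 7795/2928 = 6396205/3844464 ≈ 1.6637)
sqrt(H - 54) = sqrt(6396205/3844464 - 54) = sqrt(-201204851/3844464) = I*sqrt(48345300393429)/961116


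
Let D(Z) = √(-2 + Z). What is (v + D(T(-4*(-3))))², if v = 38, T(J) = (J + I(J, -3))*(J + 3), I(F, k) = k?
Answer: (38 + √133)² ≈ 2453.5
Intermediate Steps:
T(J) = (-3 + J)*(3 + J) (T(J) = (J - 3)*(J + 3) = (-3 + J)*(3 + J))
(v + D(T(-4*(-3))))² = (38 + √(-2 + (-9 + (-4*(-3))²)))² = (38 + √(-2 + (-9 + 12²)))² = (38 + √(-2 + (-9 + 144)))² = (38 + √(-2 + 135))² = (38 + √133)²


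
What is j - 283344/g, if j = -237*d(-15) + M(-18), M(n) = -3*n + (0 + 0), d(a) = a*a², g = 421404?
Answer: 28091083081/35117 ≈ 7.9993e+5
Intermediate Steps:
d(a) = a³
M(n) = -3*n (M(n) = -3*n + 0 = -3*n)
j = 799929 (j = -237*(-15)³ - 3*(-18) = -237*(-3375) + 54 = 799875 + 54 = 799929)
j - 283344/g = 799929 - 283344/421404 = 799929 - 283344*1/421404 = 799929 - 23612/35117 = 28091083081/35117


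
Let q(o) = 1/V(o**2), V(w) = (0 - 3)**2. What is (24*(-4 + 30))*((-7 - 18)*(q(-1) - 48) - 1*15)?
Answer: 2213120/3 ≈ 7.3771e+5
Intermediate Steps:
V(w) = 9 (V(w) = (-3)**2 = 9)
q(o) = 1/9
(24*(-4 + 30))*((-7 - 18)*(q(-1) - 48) - 1*15) = (24*(-4 + 30))*((-7 - 18)*(1/9 - 48) - 1*15) = (24*26)*(-25*(-431/9) - 15) = 624*(10775/9 - 15) = 624*(10640/9) = 2213120/3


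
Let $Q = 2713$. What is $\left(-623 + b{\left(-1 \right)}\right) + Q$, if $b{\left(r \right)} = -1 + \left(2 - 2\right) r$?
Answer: $2089$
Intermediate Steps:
$b{\left(r \right)} = -1$ ($b{\left(r \right)} = -1 + \left(2 - 2\right) r = -1 + 0 r = -1 + 0 = -1$)
$\left(-623 + b{\left(-1 \right)}\right) + Q = \left(-623 - 1\right) + 2713 = -624 + 2713 = 2089$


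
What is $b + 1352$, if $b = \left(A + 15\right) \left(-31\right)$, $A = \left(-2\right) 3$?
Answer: $1073$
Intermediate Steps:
$A = -6$
$b = -279$ ($b = \left(-6 + 15\right) \left(-31\right) = 9 \left(-31\right) = -279$)
$b + 1352 = -279 + 1352 = 1073$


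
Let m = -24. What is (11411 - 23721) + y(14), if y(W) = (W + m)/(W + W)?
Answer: -172345/14 ≈ -12310.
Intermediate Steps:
y(W) = (-24 + W)/(2*W) (y(W) = (W - 24)/(W + W) = (-24 + W)/((2*W)) = (-24 + W)*(1/(2*W)) = (-24 + W)/(2*W))
(11411 - 23721) + y(14) = (11411 - 23721) + (½)*(-24 + 14)/14 = -12310 + (½)*(1/14)*(-10) = -12310 - 5/14 = -172345/14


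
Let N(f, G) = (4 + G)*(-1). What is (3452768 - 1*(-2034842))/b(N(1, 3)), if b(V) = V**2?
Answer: 5487610/49 ≈ 1.1199e+5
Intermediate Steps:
N(f, G) = -4 - G
(3452768 - 1*(-2034842))/b(N(1, 3)) = (3452768 - 1*(-2034842))/((-4 - 1*3)**2) = (3452768 + 2034842)/((-4 - 3)**2) = 5487610/((-7)**2) = 5487610/49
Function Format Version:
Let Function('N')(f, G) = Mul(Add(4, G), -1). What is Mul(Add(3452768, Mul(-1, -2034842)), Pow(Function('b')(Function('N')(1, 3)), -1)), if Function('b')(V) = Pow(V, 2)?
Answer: Rational(5487610, 49) ≈ 1.1199e+5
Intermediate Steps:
Function('N')(f, G) = Add(-4, Mul(-1, G))
Mul(Add(3452768, Mul(-1, -2034842)), Pow(Function('b')(Function('N')(1, 3)), -1)) = Mul(Add(3452768, Mul(-1, -2034842)), Pow(Pow(Add(-4, Mul(-1, 3)), 2), -1)) = Mul(Add(3452768, 2034842), Pow(Pow(Add(-4, -3), 2), -1)) = Mul(5487610, Pow(Pow(-7, 2), -1)) = Mul(5487610, Pow(49, -1)) = Mul(5487610, Rational(1, 49)) = Rational(5487610, 49)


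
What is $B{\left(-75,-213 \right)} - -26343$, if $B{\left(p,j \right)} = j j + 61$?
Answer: $71773$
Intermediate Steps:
$B{\left(p,j \right)} = 61 + j^{2}$ ($B{\left(p,j \right)} = j^{2} + 61 = 61 + j^{2}$)
$B{\left(-75,-213 \right)} - -26343 = \left(61 + \left(-213\right)^{2}\right) - -26343 = \left(61 + 45369\right) + 26343 = 45430 + 26343 = 71773$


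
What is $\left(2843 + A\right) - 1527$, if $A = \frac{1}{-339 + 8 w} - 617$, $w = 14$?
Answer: $\frac{158672}{227} \approx 699.0$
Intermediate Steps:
$A = - \frac{140060}{227}$ ($A = \frac{1}{-339 + 8 \cdot 14} - 617 = \frac{1}{-339 + 112} - 617 = \frac{1}{-227} - 617 = - \frac{1}{227} - 617 = - \frac{140060}{227} \approx -617.0$)
$\left(2843 + A\right) - 1527 = \left(2843 - \frac{140060}{227}\right) - 1527 = \frac{505301}{227} - 1527 = \frac{158672}{227}$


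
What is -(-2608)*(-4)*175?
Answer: -1825600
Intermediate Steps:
-(-2608)*(-4)*175 = -163*64*175 = -10432*175 = -1825600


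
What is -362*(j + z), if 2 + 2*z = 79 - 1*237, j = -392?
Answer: 170864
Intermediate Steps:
z = -80 (z = -1 + (79 - 1*237)/2 = -1 + (79 - 237)/2 = -1 + (½)*(-158) = -1 - 79 = -80)
-362*(j + z) = -362*(-392 - 80) = -362*(-472) = 170864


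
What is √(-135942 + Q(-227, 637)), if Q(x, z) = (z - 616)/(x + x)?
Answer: 3*I*√3113314534/454 ≈ 368.7*I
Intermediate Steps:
Q(x, z) = (-616 + z)/(2*x) (Q(x, z) = (-616 + z)/((2*x)) = (-616 + z)*(1/(2*x)) = (-616 + z)/(2*x))
√(-135942 + Q(-227, 637)) = √(-135942 + (½)*(-616 + 637)/(-227)) = √(-135942 + (½)*(-1/227)*21) = √(-135942 - 21/454) = √(-61717689/454) = 3*I*√3113314534/454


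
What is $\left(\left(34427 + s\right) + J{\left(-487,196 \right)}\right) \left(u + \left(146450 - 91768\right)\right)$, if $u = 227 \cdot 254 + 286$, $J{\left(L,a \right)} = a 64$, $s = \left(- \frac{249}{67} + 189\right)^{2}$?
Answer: $\frac{41104009174590}{4489} \approx 9.1566 \cdot 10^{9}$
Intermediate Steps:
$s = \frac{154107396}{4489}$ ($s = \left(\left(-249\right) \frac{1}{67} + 189\right)^{2} = \left(- \frac{249}{67} + 189\right)^{2} = \left(\frac{12414}{67}\right)^{2} = \frac{154107396}{4489} \approx 34330.0$)
$J{\left(L,a \right)} = 64 a$
$u = 57944$ ($u = 57658 + 286 = 57944$)
$\left(\left(34427 + s\right) + J{\left(-487,196 \right)}\right) \left(u + \left(146450 - 91768\right)\right) = \left(\left(34427 + \frac{154107396}{4489}\right) + 64 \cdot 196\right) \left(57944 + \left(146450 - 91768\right)\right) = \left(\frac{308650199}{4489} + 12544\right) \left(57944 + \left(146450 - 91768\right)\right) = \frac{364960215 \left(57944 + 54682\right)}{4489} = \frac{364960215}{4489} \cdot 112626 = \frac{41104009174590}{4489}$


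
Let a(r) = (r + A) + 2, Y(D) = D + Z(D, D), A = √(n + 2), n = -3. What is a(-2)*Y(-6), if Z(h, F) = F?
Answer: -12*I ≈ -12.0*I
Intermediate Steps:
A = I (A = √(-3 + 2) = √(-1) = I ≈ 1.0*I)
Y(D) = 2*D (Y(D) = D + D = 2*D)
a(r) = 2 + I + r (a(r) = (r + I) + 2 = (I + r) + 2 = 2 + I + r)
a(-2)*Y(-6) = (2 + I - 2)*(2*(-6)) = I*(-12) = -12*I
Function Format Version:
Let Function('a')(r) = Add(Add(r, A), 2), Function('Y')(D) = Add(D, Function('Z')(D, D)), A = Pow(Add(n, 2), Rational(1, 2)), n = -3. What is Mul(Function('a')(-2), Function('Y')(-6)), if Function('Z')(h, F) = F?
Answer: Mul(-12, I) ≈ Mul(-12.000, I)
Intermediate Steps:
A = I (A = Pow(Add(-3, 2), Rational(1, 2)) = Pow(-1, Rational(1, 2)) = I ≈ Mul(1.0000, I))
Function('Y')(D) = Mul(2, D) (Function('Y')(D) = Add(D, D) = Mul(2, D))
Function('a')(r) = Add(2, I, r) (Function('a')(r) = Add(Add(r, I), 2) = Add(Add(I, r), 2) = Add(2, I, r))
Mul(Function('a')(-2), Function('Y')(-6)) = Mul(Add(2, I, -2), Mul(2, -6)) = Mul(I, -12) = Mul(-12, I)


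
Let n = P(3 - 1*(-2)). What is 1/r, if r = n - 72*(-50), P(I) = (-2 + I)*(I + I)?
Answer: 1/3630 ≈ 0.00027548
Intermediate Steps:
P(I) = 2*I*(-2 + I) (P(I) = (-2 + I)*(2*I) = 2*I*(-2 + I))
n = 30 (n = 2*(3 - 1*(-2))*(-2 + (3 - 1*(-2))) = 2*(3 + 2)*(-2 + (3 + 2)) = 2*5*(-2 + 5) = 2*5*3 = 30)
r = 3630 (r = 30 - 72*(-50) = 30 + 3600 = 3630)
1/r = 1/3630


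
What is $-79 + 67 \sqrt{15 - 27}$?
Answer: $-79 + 134 i \sqrt{3} \approx -79.0 + 232.09 i$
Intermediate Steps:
$-79 + 67 \sqrt{15 - 27} = -79 + 67 \sqrt{-12} = -79 + 67 \cdot 2 i \sqrt{3} = -79 + 134 i \sqrt{3}$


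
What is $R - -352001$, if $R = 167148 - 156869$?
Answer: $362280$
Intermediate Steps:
$R = 10279$
$R - -352001 = 10279 - -352001 = 10279 + 352001 = 362280$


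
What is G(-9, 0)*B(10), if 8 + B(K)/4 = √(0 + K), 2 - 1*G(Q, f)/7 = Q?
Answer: -2464 + 308*√10 ≈ -1490.0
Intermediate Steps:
G(Q, f) = 14 - 7*Q
B(K) = -32 + 4*√K (B(K) = -32 + 4*√(0 + K) = -32 + 4*√K)
G(-9, 0)*B(10) = (14 - 7*(-9))*(-32 + 4*√10) = (14 + 63)*(-32 + 4*√10) = 77*(-32 + 4*√10) = -2464 + 308*√10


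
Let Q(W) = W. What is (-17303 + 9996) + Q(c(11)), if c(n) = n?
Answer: -7296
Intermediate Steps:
(-17303 + 9996) + Q(c(11)) = (-17303 + 9996) + 11 = -7307 + 11 = -7296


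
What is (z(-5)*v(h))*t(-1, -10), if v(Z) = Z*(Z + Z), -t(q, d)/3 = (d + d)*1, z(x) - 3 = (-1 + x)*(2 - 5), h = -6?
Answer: 90720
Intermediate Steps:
z(x) = 6 - 3*x (z(x) = 3 + (-1 + x)*(2 - 5) = 3 + (-1 + x)*(-3) = 3 + (3 - 3*x) = 6 - 3*x)
t(q, d) = -6*d (t(q, d) = -3*(d + d) = -3*2*d = -6*d)
v(Z) = 2*Z² (v(Z) = Z*(2*Z) = 2*Z²)
(z(-5)*v(h))*t(-1, -10) = ((6 - 3*(-5))*(2*(-6)²))*(-6*(-10)) = ((6 + 15)*(2*36))*60 = (21*72)*60 = 1512*60 = 90720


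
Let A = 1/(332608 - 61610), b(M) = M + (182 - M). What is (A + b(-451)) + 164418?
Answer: 44606270801/270998 ≈ 1.6460e+5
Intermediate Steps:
b(M) = 182
A = 1/270998 ≈ 3.6901e-6
(A + b(-451)) + 164418 = (1/270998 + 182) + 164418 = 49321637/270998 + 164418 = 44606270801/270998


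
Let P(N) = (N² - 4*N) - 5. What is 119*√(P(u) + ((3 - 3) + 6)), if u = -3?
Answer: 119*√22 ≈ 558.16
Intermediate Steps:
P(N) = -5 + N² - 4*N
119*√(P(u) + ((3 - 3) + 6)) = 119*√((-5 + (-3)² - 4*(-3)) + ((3 - 3) + 6)) = 119*√((-5 + 9 + 12) + (0 + 6)) = 119*√(16 + 6) = 119*√22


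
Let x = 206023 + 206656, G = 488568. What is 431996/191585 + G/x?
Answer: 271877977564/79063106215 ≈ 3.4387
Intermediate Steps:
x = 412679
431996/191585 + G/x = 431996/191585 + 488568/412679 = 271877977564/79063106215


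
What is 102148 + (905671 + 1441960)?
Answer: 2449779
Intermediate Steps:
102148 + (905671 + 1441960) = 102148 + 2347631 = 2449779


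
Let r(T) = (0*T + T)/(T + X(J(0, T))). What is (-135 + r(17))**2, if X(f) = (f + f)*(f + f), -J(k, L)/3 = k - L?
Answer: 6848224516/375769 ≈ 18225.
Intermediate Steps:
J(k, L) = -3*k + 3*L (J(k, L) = -3*(k - L) = -3*k + 3*L)
X(f) = 4*f**2 (X(f) = (2*f)*(2*f) = 4*f**2)
r(T) = T/(T + 36*T**2) (r(T) = (0*T + T)/(T + 4*(-3*0 + 3*T)**2) = (0 + T)/(T + 4*(0 + 3*T)**2) = T/(T + 4*(3*T)**2) = T/(T + 4*(9*T**2)) = T/(T + 36*T**2))
(-135 + r(17))**2 = (-135 + 1/(1 + 36*17))**2 = (-135 + 1/(1 + 612))**2 = (-135 + 1/613)**2 = (-82754/613)**2 = 6848224516/375769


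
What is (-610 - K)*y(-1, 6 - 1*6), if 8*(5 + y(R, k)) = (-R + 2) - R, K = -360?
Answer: 1125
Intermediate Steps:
y(R, k) = -19/4 - R/4 (y(R, k) = -5 + ((-R + 2) - R)/8 = -5 + ((2 - R) - R)/8 = -5 + (2 - 2*R)/8 = -5 + (1/4 - R/4) = -19/4 - R/4)
(-610 - K)*y(-1, 6 - 1*6) = (-610 - 1*(-360))*(-19/4 - 1/4*(-1)) = (-610 + 360)*(-19/4 + 1/4) = -250*(-9/2) = 1125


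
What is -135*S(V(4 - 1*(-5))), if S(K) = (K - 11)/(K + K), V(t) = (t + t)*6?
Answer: -485/8 ≈ -60.625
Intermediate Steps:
V(t) = 12*t (V(t) = (2*t)*6 = 12*t)
S(K) = (-11 + K)/(2*K) (S(K) = (-11 + K)/((2*K)) = (-11 + K)*(1/(2*K)) = (-11 + K)/(2*K))
-135*S(V(4 - 1*(-5))) = -135*(-11 + 12*(4 - 1*(-5)))/(2*(12*(4 - 1*(-5)))) = -135*(-11 + 12*(4 + 5))/(2*(12*(4 + 5))) = -135*(-11 + 12*9)/(2*(12*9)) = -135*(-11 + 108)/(2*108) = -135*97/(2*108) = -135*97/216 = -485/8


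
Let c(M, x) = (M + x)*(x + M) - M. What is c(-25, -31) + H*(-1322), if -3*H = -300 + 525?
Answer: 102311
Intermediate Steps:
c(M, x) = (M + x)**2 - M (c(M, x) = (M + x)*(M + x) - M = (M + x)**2 - M)
H = -75 (H = -(-300 + 525)/3 = -1/3*225 = -75)
c(-25, -31) + H*(-1322) = ((-25 - 31)**2 - 1*(-25)) - 75*(-1322) = ((-56)**2 + 25) + 99150 = (3136 + 25) + 99150 = 3161 + 99150 = 102311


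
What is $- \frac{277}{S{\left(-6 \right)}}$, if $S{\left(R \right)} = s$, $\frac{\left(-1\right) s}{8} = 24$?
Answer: $\frac{277}{192} \approx 1.4427$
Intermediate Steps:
$s = -192$ ($s = \left(-8\right) 24 = -192$)
$S{\left(R \right)} = -192$
$- \frac{277}{S{\left(-6 \right)}} = - \frac{277}{-192} = \left(-277\right) \left(- \frac{1}{192}\right) = \frac{277}{192}$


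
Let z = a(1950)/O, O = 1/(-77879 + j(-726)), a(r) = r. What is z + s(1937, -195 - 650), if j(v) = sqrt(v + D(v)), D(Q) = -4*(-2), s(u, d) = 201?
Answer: -151863849 + 1950*I*sqrt(718) ≈ -1.5186e+8 + 52251.0*I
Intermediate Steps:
D(Q) = 8
j(v) = sqrt(8 + v) (j(v) = sqrt(v + 8) = sqrt(8 + v))
O = 1/(-77879 + I*sqrt(718)) (O = 1/(-77879 + sqrt(8 - 726)) = 1/(-77879 + sqrt(-718)) = 1/(-77879 + I*sqrt(718)) ≈ -1.284e-5 - 4.42e-9*I)
z = 1950/(-77879/6065139359 - I*sqrt(718)/6065139359) ≈ -1.5186e+8 + 52251.0*I
z + s(1937, -195 - 650) = (-151864050 + 1950*I*sqrt(718)) + 201 = -151863849 + 1950*I*sqrt(718)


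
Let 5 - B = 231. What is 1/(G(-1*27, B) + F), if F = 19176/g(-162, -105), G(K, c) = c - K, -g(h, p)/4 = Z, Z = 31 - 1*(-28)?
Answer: -59/16535 ≈ -0.0035682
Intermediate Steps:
B = -226 (B = 5 - 1*231 = 5 - 231 = -226)
Z = 59 (Z = 31 + 28 = 59)
g(h, p) = -236 (g(h, p) = -4*59 = -236)
F = -4794/59 (F = 19176/(-236) = 19176*(-1/236) = -4794/59 ≈ -81.254)
1/(G(-1*27, B) + F) = 1/((-226 - (-1)*27) - 4794/59) = 1/((-226 - 1*(-27)) - 4794/59) = 1/((-226 + 27) - 4794/59) = 1/(-199 - 4794/59) = 1/(-16535/59) = -59/16535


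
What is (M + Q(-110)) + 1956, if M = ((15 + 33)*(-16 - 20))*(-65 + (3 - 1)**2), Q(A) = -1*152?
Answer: 107212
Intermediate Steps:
Q(A) = -152
M = 105408 (M = (48*(-36))*(-65 + 2**2) = -1728*(-65 + 4) = -1728*(-61) = 105408)
(M + Q(-110)) + 1956 = (105408 - 152) + 1956 = 105256 + 1956 = 107212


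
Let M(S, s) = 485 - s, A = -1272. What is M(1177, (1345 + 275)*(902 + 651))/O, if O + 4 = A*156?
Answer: 2515375/198436 ≈ 12.676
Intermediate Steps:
O = -198436 (O = -4 - 1272*156 = -4 - 198432 = -198436)
M(1177, (1345 + 275)*(902 + 651))/O = (485 - (1345 + 275)*(902 + 651))/(-198436) = (485 - 1620*1553)*(-1/198436) = (485 - 1*2515860)*(-1/198436) = (485 - 2515860)*(-1/198436) = -2515375*(-1/198436) = 2515375/198436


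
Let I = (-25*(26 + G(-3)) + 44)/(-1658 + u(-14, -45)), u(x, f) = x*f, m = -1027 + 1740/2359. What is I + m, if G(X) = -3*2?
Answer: -621915995/606263 ≈ -1025.8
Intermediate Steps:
m = -2420953/2359 (m = -1027 + 1740*(1/2359) = -1027 + 1740/2359 = -2420953/2359 ≈ -1026.3)
G(X) = -6
u(x, f) = f*x
I = 114/257 (I = (-25*(26 - 6) + 44)/(-1658 - 45*(-14)) = (-25*20 + 44)/(-1658 + 630) = (-500 + 44)/(-1028) = -456*(-1/1028) = 114/257 ≈ 0.44358)
I + m = 114/257 - 2420953/2359 = -621915995/606263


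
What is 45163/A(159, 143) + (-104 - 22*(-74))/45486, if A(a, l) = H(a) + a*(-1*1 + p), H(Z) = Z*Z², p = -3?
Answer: 21638375/483624841 ≈ 0.044742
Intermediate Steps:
H(Z) = Z³
A(a, l) = a³ - 4*a (A(a, l) = a³ + a*(-1*1 - 3) = a³ + a*(-1 - 3) = a³ + a*(-4) = a³ - 4*a)
45163/A(159, 143) + (-104 - 22*(-74))/45486 = 45163/((159*(-4 + 159²))) + (-104 - 22*(-74))/45486 = 45163/((159*(-4 + 25281))) + (-104 + 1628)*(1/45486) = 45163/((159*25277)) + 1524*(1/45486) = 45163/4019043 + 254/7581 = 21638375/483624841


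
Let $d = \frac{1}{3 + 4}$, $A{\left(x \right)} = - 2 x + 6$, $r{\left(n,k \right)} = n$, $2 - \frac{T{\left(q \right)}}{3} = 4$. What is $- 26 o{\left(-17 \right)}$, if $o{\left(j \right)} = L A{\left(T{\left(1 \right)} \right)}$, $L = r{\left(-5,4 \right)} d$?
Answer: $\frac{2340}{7} \approx 334.29$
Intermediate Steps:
$T{\left(q \right)} = -6$ ($T{\left(q \right)} = 6 - 12 = -6$)
$A{\left(x \right)} = 6 - 2 x$
$d = \frac{1}{7} \approx 0.14286$
$L = - \frac{5}{7}$ ($L = \left(-5\right) \frac{1}{7} = - \frac{5}{7} \approx -0.71429$)
$o{\left(j \right)} = - \frac{90}{7}$ ($o{\left(j \right)} = - \frac{5 \left(6 - -12\right)}{7} = - \frac{5 \left(6 + 12\right)}{7} = \left(- \frac{5}{7}\right) 18 = - \frac{90}{7}$)
$- 26 o{\left(-17 \right)} = \left(-26\right) \left(- \frac{90}{7}\right) = \frac{2340}{7}$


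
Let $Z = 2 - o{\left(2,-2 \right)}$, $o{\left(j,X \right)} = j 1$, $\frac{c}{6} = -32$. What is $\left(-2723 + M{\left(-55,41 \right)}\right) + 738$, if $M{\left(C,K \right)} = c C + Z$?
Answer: $8575$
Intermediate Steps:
$c = -192$ ($c = 6 \left(-32\right) = -192$)
$o{\left(j,X \right)} = j$
$Z = 0$ ($Z = 2 - 2 = 0$)
$M{\left(C,K \right)} = - 192 C$ ($M{\left(C,K \right)} = - 192 C + 0 = - 192 C$)
$\left(-2723 + M{\left(-55,41 \right)}\right) + 738 = \left(-2723 - -10560\right) + 738 = \left(-2723 + 10560\right) + 738 = 7837 + 738 = 8575$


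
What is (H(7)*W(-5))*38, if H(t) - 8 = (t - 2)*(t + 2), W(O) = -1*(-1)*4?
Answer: 8056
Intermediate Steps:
W(O) = 4 (W(O) = 1*4 = 4)
H(t) = 8 + (-2 + t)*(2 + t) (H(t) = 8 + (t - 2)*(t + 2) = 8 + (-2 + t)*(2 + t))
(H(7)*W(-5))*38 = ((4 + 7²)*4)*38 = ((4 + 49)*4)*38 = (53*4)*38 = 212*38 = 8056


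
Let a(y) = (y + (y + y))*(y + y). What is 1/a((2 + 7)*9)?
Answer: 1/39366 ≈ 2.5403e-5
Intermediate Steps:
a(y) = 6*y² (a(y) = (y + 2*y)*(2*y) = (3*y)*(2*y) = 6*y²)
1/a((2 + 7)*9) = 1/(6*((2 + 7)*9)²) = 1/(6*(9*9)²) = 1/(6*81²) = 1/(6*6561) = 1/39366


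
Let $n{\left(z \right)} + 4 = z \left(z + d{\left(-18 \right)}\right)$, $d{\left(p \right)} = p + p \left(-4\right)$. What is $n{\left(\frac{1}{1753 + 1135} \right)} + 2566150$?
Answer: $\frac{21403053779377}{8340544} \approx 2.5661 \cdot 10^{6}$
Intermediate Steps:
$d{\left(p \right)} = - 3 p$ ($d{\left(p \right)} = p - 4 p = - 3 p$)
$n{\left(z \right)} = -4 + z \left(54 + z\right)$ ($n{\left(z \right)} = -4 + z \left(z - -54\right) = -4 + z \left(z + 54\right) = -4 + z \left(54 + z\right)$)
$n{\left(\frac{1}{1753 + 1135} \right)} + 2566150 = \left(-4 + \left(\frac{1}{1753 + 1135}\right)^{2} + \frac{54}{1753 + 1135}\right) + 2566150 = \left(-4 + \left(\frac{1}{2888}\right)^{2} + \frac{54}{2888}\right) + 2566150 = \left(-4 + \left(\frac{1}{2888}\right)^{2} + 54 \cdot \frac{1}{2888}\right) + 2566150 = \left(-4 + \frac{1}{8340544} + \frac{27}{1444}\right) + 2566150 = - \frac{33206223}{8340544} + 2566150 = \frac{21403053779377}{8340544}$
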